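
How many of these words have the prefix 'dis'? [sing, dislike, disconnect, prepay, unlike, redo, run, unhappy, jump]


Checking each word for prefix 'dis':
  'sing' -> no (count: 0)
  'dislike' -> YES, starts with 'dis' (count: 1)
  'disconnect' -> YES, starts with 'dis' (count: 2)
  'prepay' -> no (count: 2)
  'unlike' -> no (count: 2)
  'redo' -> no (count: 2)
  'run' -> no (count: 2)
  'unhappy' -> no (count: 2)
  'jump' -> no (count: 2)
Total with prefix 'dis': 2

2


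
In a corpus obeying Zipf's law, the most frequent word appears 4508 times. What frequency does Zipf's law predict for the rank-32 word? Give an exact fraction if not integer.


Zipf's law: freq(rank) = f1 / rank
f1 = 4508, rank = 32
freq = 4508 / 32
GCD(4508, 32) = 4
Simplified: 1127/8

1127/8


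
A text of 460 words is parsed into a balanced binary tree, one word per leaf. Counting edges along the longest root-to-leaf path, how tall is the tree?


In a balanced binary tree with n leaves the deepest leaf is ceil(log2(n)) edges below the root.
log2(460) = 8.8455
ceil(8.8455) = 9
height (edges) = 9

9


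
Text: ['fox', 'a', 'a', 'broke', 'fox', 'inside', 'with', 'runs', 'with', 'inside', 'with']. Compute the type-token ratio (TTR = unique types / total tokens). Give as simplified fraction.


Tokens: 11
Unique types: ('a', 'broke', 'fox', 'inside', 'runs', 'with') = 6
TTR = 6/11
Already in lowest terms.

6/11


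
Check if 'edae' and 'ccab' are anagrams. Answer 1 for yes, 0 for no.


Sort characters of 'edae': 'adee'
Sort characters of 'ccab': 'abcc'
Sorted forms differ -> they are NOT anagrams
Result: 0

0


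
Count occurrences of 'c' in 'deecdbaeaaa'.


Scanning 'deecdbaeaaa' for 'c':
  Position 3: 'c' -> MATCH (count: 1)
Total occurrences of 'c': 1

1


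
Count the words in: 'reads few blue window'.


Counting words by splitting on spaces:
  Word 1: 'reads'
  Word 2: 'few'
  Word 3: 'blue'
  Word 4: 'window'
Total words: 4

4


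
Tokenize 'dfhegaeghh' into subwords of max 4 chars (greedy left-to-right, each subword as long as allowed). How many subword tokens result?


'dfhegaeghh' has 10 characters.
Chunking with max size 4:
  Chunk 1: 'dfhe' (positions 0-3)
  Chunk 2: 'gaeg' (positions 4-7)
  Chunk 3: 'hh' (positions 8-9)
Total chunks: ceil(10 / 4) = 3

3


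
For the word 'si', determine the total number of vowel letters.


Scanning each character of 'si':
  Position 1: 's' -> consonant (running count: 0)
  Position 2: 'i' -> vowel (running count: 1)
Total vowels: 1

1


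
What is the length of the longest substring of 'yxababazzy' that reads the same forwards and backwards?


Scanning 'yxababazzy' for palindromic substrings.
Substring at positions 2-6: 'ababa'.
Check: reverse('ababa') = 'ababa' -> palindrome confirmed.
Neighbouring characters ('x' / 'z') break symmetry, so it cannot extend further.
No longer palindromic substring exists; longest length = 5

5


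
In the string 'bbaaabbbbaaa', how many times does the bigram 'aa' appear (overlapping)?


Scanning 'bbaaabbbbaaa' for bigram 'aa':
  Position 0: 'bb' -> no
  Position 1: 'ba' -> no
  Position 2: 'aa' -> MATCH
  Position 3: 'aa' -> MATCH
  Position 4: 'ab' -> no
  Position 5: 'bb' -> no
  Position 6: 'bb' -> no
  Position 7: 'bb' -> no
  Position 8: 'ba' -> no
  Position 9: 'aa' -> MATCH
  Position 10: 'aa' -> MATCH
Total matches: 4

4


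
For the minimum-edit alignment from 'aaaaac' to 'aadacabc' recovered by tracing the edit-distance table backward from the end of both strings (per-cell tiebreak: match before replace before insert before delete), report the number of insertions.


Edit distance = 3. Backtracking from cell (6, 8) with preference match > replace > insert > delete,
then listing the resulting alignment 'aaaaac' -> 'aadacabc' left to right:
  Step 1: keep 'a'
  Step 2: keep 'a'
  Step 3: insert 'd' [insertion #1]
  Step 4: keep 'a'
  Step 5: insert 'c' [insertion #2]
  Step 6: keep 'a'
  Step 7: replace a->b
  Step 8: keep 'c'
Total insertions: 2

2


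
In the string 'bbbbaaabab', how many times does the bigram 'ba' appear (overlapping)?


Scanning 'bbbbaaabab' for bigram 'ba':
  Position 0: 'bb' -> no
  Position 1: 'bb' -> no
  Position 2: 'bb' -> no
  Position 3: 'ba' -> MATCH
  Position 4: 'aa' -> no
  Position 5: 'aa' -> no
  Position 6: 'ab' -> no
  Position 7: 'ba' -> MATCH
  Position 8: 'ab' -> no
Total matches: 2

2


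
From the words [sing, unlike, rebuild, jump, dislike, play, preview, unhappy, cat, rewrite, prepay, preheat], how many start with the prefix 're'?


Checking each word for prefix 're':
  'sing' -> no (count: 0)
  'unlike' -> no (count: 0)
  'rebuild' -> YES, starts with 're' (count: 1)
  'jump' -> no (count: 1)
  'dislike' -> no (count: 1)
  'play' -> no (count: 1)
  'preview' -> no (count: 1)
  'unhappy' -> no (count: 1)
  'cat' -> no (count: 1)
  'rewrite' -> YES, starts with 're' (count: 2)
  'prepay' -> no (count: 2)
  'preheat' -> no (count: 2)
Total with prefix 're': 2

2


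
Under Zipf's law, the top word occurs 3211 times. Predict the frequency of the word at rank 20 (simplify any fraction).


Zipf's law: freq(rank) = f1 / rank
f1 = 3211, rank = 20
freq = 3211 / 20
GCD(3211, 20) = 1
Simplified: 3211/20

3211/20


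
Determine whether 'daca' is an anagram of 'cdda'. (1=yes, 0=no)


Sort characters of 'daca': 'aacd'
Sort characters of 'cdda': 'acdd'
Sorted forms differ -> they are NOT anagrams
Result: 0

0


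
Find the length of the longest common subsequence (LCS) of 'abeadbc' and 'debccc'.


DP table for LCS of 'abeadbc' and 'debccc':
       d  e  b  c  c  c
    0  0  0  0  0  0  0
  a 0  0  0  0  0  0  0
  b 0  0  0  1  1  1  1
  e 0  0  1  1  1  1  1
  a 0  0  1  1  1  1  1
  d 0  1  1  1  1  1  1
  b 0  1  1  2  2  2  2
  c 0  1  1  2  3  3  3
LCS: 'ebc'
LCS length = 3

3


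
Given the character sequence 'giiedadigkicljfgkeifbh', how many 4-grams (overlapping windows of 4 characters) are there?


String 'giiedadigkicljfgkeifbh' has length L = 22.
Number of overlapping n-grams = L - n + 1
Substituting: 22 - 4 + 1 = 19

19


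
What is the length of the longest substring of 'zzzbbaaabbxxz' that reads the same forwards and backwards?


Scanning 'zzzbbaaabbxxz' for palindromic substrings.
Substring at positions 3-9: 'bbaaabb'.
Check: reverse('bbaaabb') = 'bbaaabb' -> palindrome confirmed.
Neighbouring characters ('z' / 'x') break symmetry, so it cannot extend further.
No longer palindromic substring exists; longest length = 7

7


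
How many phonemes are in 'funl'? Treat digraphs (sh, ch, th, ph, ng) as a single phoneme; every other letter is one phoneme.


Parsing 'funl' greedily, digraphs first:
  'f' -> consonant phoneme (phonemes so far: 1)
  'u' -> vowel phoneme (phonemes so far: 2)
  'n' -> consonant phoneme (phonemes so far: 3)
  'l' -> consonant phoneme (phonemes so far: 4)
Total phonemes: 4

4


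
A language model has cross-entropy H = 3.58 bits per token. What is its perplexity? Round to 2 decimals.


Perplexity formula: PP = 2^H
H = 3.58
PP = 2^3.58
Decompose: 2^3.58 = 2^3 * 2^0.58
2^3 = 8, 2^0.58 ~ 1.4948492
PP ~ 8 * 1.4948492 = 11.9587936
Rounded to 2 decimals: 11.96

11.96


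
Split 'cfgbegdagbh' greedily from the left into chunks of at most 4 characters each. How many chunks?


'cfgbegdagbh' has 11 characters.
Chunking with max size 4:
  Chunk 1: 'cfgb' (positions 0-3)
  Chunk 2: 'egda' (positions 4-7)
  Chunk 3: 'gbh' (positions 8-10)
Total chunks: ceil(11 / 4) = 3

3


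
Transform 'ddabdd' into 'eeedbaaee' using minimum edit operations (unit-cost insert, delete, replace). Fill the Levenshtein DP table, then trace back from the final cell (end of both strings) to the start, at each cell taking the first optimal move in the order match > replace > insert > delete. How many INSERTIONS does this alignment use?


Edit distance = 7. Backtracking from cell (6, 9) with preference match > replace > insert > delete,
then listing the resulting alignment 'ddabdd' -> 'eeedbaaee' left to right:
  Step 1: insert 'e' [insertion #1]
  Step 2: insert 'e' [insertion #2]
  Step 3: insert 'e' [insertion #3]
  Step 4: keep 'd'
  Step 5: replace d->b
  Step 6: keep 'a'
  Step 7: replace b->a
  Step 8: replace d->e
  Step 9: replace d->e
Total insertions: 3

3


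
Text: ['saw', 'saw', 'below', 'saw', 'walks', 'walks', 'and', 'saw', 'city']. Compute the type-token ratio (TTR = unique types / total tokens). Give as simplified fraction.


Tokens: 9
Unique types: ('and', 'below', 'city', 'saw', 'walks') = 5
TTR = 5/9
Already in lowest terms.

5/9


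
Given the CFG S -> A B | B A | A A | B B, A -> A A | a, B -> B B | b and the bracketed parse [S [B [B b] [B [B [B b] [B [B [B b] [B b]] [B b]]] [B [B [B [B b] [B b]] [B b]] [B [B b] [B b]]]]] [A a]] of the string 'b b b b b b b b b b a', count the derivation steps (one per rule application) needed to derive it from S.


Every bracketed nonterminal node [X ...] in the tree is produced by exactly one rule application.
Reading the tree off as a leftmost derivation:
  Step 1: S  =>  B A   (applied S -> B A)
  Step 2: B A  =>  B B A   (applied B -> B B)
  Step 3: B B A  =>  b B A   (applied B -> b)
  Step 4: b B A  =>  b B B A   (applied B -> B B)
  Step 5: b B B A  =>  b B B B A   (applied B -> B B)
  Step 6: b B B B A  =>  b b B B A   (applied B -> b)
  Step 7: b b B B A  =>  b b B B B A   (applied B -> B B)
  Step 8: b b B B B A  =>  b b B B B B A   (applied B -> B B)
  Step 9: b b B B B B A  =>  b b b B B B A   (applied B -> b)
  Step 10: b b b B B B A  =>  b b b b B B A   (applied B -> b)
  Step 11: b b b b B B A  =>  b b b b b B A   (applied B -> b)
  Step 12: b b b b b B A  =>  b b b b b B B A   (applied B -> B B)
  Step 13: b b b b b B B A  =>  b b b b b B B B A   (applied B -> B B)
  Step 14: b b b b b B B B A  =>  b b b b b B B B B A   (applied B -> B B)
  Step 15: b b b b b B B B B A  =>  b b b b b b B B B A   (applied B -> b)
  Step 16: b b b b b b B B B A  =>  b b b b b b b B B A   (applied B -> b)
  Step 17: b b b b b b b B B A  =>  b b b b b b b b B A   (applied B -> b)
  Step 18: b b b b b b b b B A  =>  b b b b b b b b B B A   (applied B -> B B)
  Step 19: b b b b b b b b B B A  =>  b b b b b b b b b B A   (applied B -> b)
  Step 20: b b b b b b b b b B A  =>  b b b b b b b b b b A   (applied B -> b)
  Step 21: b b b b b b b b b b A  =>  b b b b b b b b b b a   (applied A -> a)
Final yield: b b b b b b b b b b a
Total rewrite steps: 21

21


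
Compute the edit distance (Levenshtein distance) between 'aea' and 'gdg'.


Building DP table for s1='aea' (len 3) and s2='gdg' (len 3):
       g  d  g
    0  1  2  3
  a 1  1  2  3
  e 2  2  2  3
  a 3  3  3  3
Edit distance = dp[3][3] = 3

3


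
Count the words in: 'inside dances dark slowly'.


Counting words by splitting on spaces:
  Word 1: 'inside'
  Word 2: 'dances'
  Word 3: 'dark'
  Word 4: 'slowly'
Total words: 4

4


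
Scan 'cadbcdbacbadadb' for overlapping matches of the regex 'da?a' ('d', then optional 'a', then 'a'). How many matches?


Pattern: da?a means 'd', then optional 'a', then 'a'.
Scanning 'cadbcdbacbadadb' position-by-position:
  Pos 0: window 'cad' -> no
  Pos 1: window 'adb' -> no
  Pos 2: window 'dbc' -> no
  Pos 3: window 'bcd' -> no
  Pos 4: window 'cdb' -> no
  Pos 5: window 'dba' -> no
  Pos 6: window 'bac' -> no
  Pos 7: window 'acb' -> no
  Pos 8: window 'cba' -> no
  Pos 9: window 'bad' -> no
  Pos 10: window 'ada' -> no
  Pos 11: window 'dad' -> MATCH
  Pos 12: window 'adb' -> no
  Pos 13: window 'db' -> no
  Pos 14: window 'b' -> no
Total matches: 1

1


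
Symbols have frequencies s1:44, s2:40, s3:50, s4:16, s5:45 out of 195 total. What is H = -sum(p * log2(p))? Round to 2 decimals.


Computing entropy H = -sum(p_i * log2(p_i)):
  s1: p = 44/195 = 0.2256, -p*log2(p) = 0.4847
  s2: p = 40/195 = 0.2051, -p*log2(p) = 0.4688
  s3: p = 50/195 = 0.2564, -p*log2(p) = 0.5035
  s4: p = 16/195 = 0.0821, -p*log2(p) = 0.2960
  s5: p = 45/195 = 0.2308, -p*log2(p) = 0.4882
H = sum of terms = 2.2412
Rounded to 2 decimals: 2.24

2.24


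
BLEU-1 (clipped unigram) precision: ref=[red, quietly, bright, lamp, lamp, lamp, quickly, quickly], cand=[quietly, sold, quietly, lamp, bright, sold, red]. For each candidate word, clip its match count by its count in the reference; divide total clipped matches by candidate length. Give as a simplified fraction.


Reference word counts: {'bright': 1, 'lamp': 3, 'quickly': 2, 'quietly': 1, 'red': 1}
Checking each candidate word (with clipping):
  'quietly' -> in reference (ref count 1, used 1/1) -> match (matches: 1)
  'sold' -> not in reference -> no match (matches: 1)
  'quietly' -> ref count 1 already used up (1/1) -> clipped, no match (matches: 1)
  'lamp' -> in reference (ref count 3, used 1/3) -> match (matches: 2)
  'bright' -> in reference (ref count 1, used 1/1) -> match (matches: 3)
  'sold' -> not in reference -> no match (matches: 3)
  'red' -> in reference (ref count 1, used 1/1) -> match (matches: 4)
Clipped matches: 4, Candidate length: 7
Precision = 4/7

4/7


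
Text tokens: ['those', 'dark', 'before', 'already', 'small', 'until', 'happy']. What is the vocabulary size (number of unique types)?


Listing all tokens and tracking unique types:
  Token 1: 'those' -> NEW (unique so far: 1)
  Token 2: 'dark' -> NEW (unique so far: 2)
  Token 3: 'before' -> NEW (unique so far: 3)
  Token 4: 'already' -> NEW (unique so far: 4)
  Token 5: 'small' -> NEW (unique so far: 5)
  Token 6: 'until' -> NEW (unique so far: 6)
  Token 7: 'happy' -> NEW (unique so far: 7)
Unique types: ('already', 'before', 'dark', 'happy', 'small', 'those', 'until')
Vocabulary size: 7

7


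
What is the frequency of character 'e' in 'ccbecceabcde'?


Scanning 'ccbecceabcde' for 'e':
  Position 3: 'e' -> MATCH (count: 1)
  Position 6: 'e' -> MATCH (count: 2)
  Position 11: 'e' -> MATCH (count: 3)
Total occurrences of 'e': 3

3


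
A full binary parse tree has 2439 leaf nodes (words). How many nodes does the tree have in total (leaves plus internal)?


Leaf nodes (terminals): 2439
Internal nodes = n - 1 = 2439 - 1 = 2438
Total = leaves + internal = 2439 + 2438 = 4877

4877


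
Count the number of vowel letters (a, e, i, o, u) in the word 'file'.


Scanning each character of 'file':
  Position 1: 'f' -> consonant (running count: 0)
  Position 2: 'i' -> vowel (running count: 1)
  Position 3: 'l' -> consonant (running count: 1)
  Position 4: 'e' -> vowel (running count: 2)
Total vowels: 2

2


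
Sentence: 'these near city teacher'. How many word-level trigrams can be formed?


Word trigrams from [4] words:
  Trigram 1: (these near city)
  Trigram 2: (near city teacher)
Total word trigrams: 4 - 2 = 2

2


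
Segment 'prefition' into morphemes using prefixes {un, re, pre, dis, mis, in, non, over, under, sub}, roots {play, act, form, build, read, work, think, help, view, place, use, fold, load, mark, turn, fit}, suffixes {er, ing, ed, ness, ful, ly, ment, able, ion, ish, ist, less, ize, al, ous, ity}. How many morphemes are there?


Segmenting 'prefition' against the inventory:
  'pre' -> prefix (morpheme 1)
  'fit' -> root (morpheme 2)
  'ion' -> suffix (morpheme 3)
Total morphemes: 3

3


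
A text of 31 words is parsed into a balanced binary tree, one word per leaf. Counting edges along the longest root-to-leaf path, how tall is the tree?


In a balanced binary tree with n leaves the deepest leaf is ceil(log2(n)) edges below the root.
log2(31) = 4.9542
ceil(4.9542) = 5
height (edges) = 5

5


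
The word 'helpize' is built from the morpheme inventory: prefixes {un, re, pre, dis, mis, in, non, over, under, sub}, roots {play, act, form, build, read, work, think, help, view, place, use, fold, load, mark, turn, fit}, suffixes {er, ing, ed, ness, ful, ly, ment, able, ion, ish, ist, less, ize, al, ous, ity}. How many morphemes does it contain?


Segmenting 'helpize' against the inventory:
  'help' -> root (morpheme 1)
  'ize' -> suffix (morpheme 2)
Total morphemes: 2

2


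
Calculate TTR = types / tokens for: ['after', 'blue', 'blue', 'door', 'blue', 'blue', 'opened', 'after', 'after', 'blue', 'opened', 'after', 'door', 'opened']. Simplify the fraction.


Tokens: 14
Unique types: ('after', 'blue', 'door', 'opened') = 4
TTR = 4/14
Simplify: divide both by 2 -> 2/7
TTR = 2/7

2/7


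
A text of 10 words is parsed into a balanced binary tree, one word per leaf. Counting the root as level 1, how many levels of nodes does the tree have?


In a balanced binary tree with n leaves the deepest leaf is ceil(log2(n)) edges below the root,
so counting node levels inclusive of root and leaves gives ceil(log2(n)) + 1 levels.
log2(10) = 3.3219
ceil(3.3219) = 4
levels = 4 + 1 = 5

5


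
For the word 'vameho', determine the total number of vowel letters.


Scanning each character of 'vameho':
  Position 1: 'v' -> consonant (running count: 0)
  Position 2: 'a' -> vowel (running count: 1)
  Position 3: 'm' -> consonant (running count: 1)
  Position 4: 'e' -> vowel (running count: 2)
  Position 5: 'h' -> consonant (running count: 2)
  Position 6: 'o' -> vowel (running count: 3)
Total vowels: 3

3


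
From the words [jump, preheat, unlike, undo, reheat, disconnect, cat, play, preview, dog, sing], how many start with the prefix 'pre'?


Checking each word for prefix 'pre':
  'jump' -> no (count: 0)
  'preheat' -> YES, starts with 'pre' (count: 1)
  'unlike' -> no (count: 1)
  'undo' -> no (count: 1)
  'reheat' -> no (count: 1)
  'disconnect' -> no (count: 1)
  'cat' -> no (count: 1)
  'play' -> no (count: 1)
  'preview' -> YES, starts with 'pre' (count: 2)
  'dog' -> no (count: 2)
  'sing' -> no (count: 2)
Total with prefix 'pre': 2

2


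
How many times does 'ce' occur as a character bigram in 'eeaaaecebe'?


Scanning 'eeaaaecebe' for bigram 'ce':
  Position 0: 'ee' -> no
  Position 1: 'ea' -> no
  Position 2: 'aa' -> no
  Position 3: 'aa' -> no
  Position 4: 'ae' -> no
  Position 5: 'ec' -> no
  Position 6: 'ce' -> MATCH
  Position 7: 'eb' -> no
  Position 8: 'be' -> no
Total matches: 1

1


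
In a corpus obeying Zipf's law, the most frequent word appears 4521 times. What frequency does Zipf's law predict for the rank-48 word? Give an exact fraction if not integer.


Zipf's law: freq(rank) = f1 / rank
f1 = 4521, rank = 48
freq = 4521 / 48
GCD(4521, 48) = 3
Simplified: 1507/16

1507/16


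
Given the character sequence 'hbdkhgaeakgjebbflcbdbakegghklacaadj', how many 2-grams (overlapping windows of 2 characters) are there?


String 'hbdkhgaeakgjebbflcbdbakegghklacaadj' has length L = 35.
Number of overlapping n-grams = L - n + 1
Substituting: 35 - 2 + 1 = 34

34


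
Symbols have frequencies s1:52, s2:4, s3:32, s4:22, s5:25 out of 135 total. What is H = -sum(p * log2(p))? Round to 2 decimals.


Computing entropy H = -sum(p_i * log2(p_i)):
  s1: p = 52/135 = 0.3852, -p*log2(p) = 0.5302
  s2: p = 4/135 = 0.0296, -p*log2(p) = 0.1504
  s3: p = 32/135 = 0.2370, -p*log2(p) = 0.4923
  s4: p = 22/135 = 0.1630, -p*log2(p) = 0.4265
  s5: p = 25/135 = 0.1852, -p*log2(p) = 0.4505
H = sum of terms = 2.0499
Rounded to 2 decimals: 2.05

2.05


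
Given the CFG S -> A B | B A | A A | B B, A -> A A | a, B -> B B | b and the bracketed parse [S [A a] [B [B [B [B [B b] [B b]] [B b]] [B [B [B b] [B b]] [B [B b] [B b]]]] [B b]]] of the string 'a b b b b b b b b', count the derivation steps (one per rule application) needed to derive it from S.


Every bracketed nonterminal node [X ...] in the tree is produced by exactly one rule application.
Reading the tree off as a leftmost derivation:
  Step 1: S  =>  A B   (applied S -> A B)
  Step 2: A B  =>  a B   (applied A -> a)
  Step 3: a B  =>  a B B   (applied B -> B B)
  Step 4: a B B  =>  a B B B   (applied B -> B B)
  Step 5: a B B B  =>  a B B B B   (applied B -> B B)
  Step 6: a B B B B  =>  a B B B B B   (applied B -> B B)
  Step 7: a B B B B B  =>  a b B B B B   (applied B -> b)
  Step 8: a b B B B B  =>  a b b B B B   (applied B -> b)
  Step 9: a b b B B B  =>  a b b b B B   (applied B -> b)
  Step 10: a b b b B B  =>  a b b b B B B   (applied B -> B B)
  Step 11: a b b b B B B  =>  a b b b B B B B   (applied B -> B B)
  Step 12: a b b b B B B B  =>  a b b b b B B B   (applied B -> b)
  Step 13: a b b b b B B B  =>  a b b b b b B B   (applied B -> b)
  Step 14: a b b b b b B B  =>  a b b b b b B B B   (applied B -> B B)
  Step 15: a b b b b b B B B  =>  a b b b b b b B B   (applied B -> b)
  Step 16: a b b b b b b B B  =>  a b b b b b b b B   (applied B -> b)
  Step 17: a b b b b b b b B  =>  a b b b b b b b b   (applied B -> b)
Final yield: a b b b b b b b b
Total rewrite steps: 17

17


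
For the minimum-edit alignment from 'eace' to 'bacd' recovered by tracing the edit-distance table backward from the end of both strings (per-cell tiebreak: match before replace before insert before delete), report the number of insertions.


Edit distance = 2. Backtracking from cell (4, 4) with preference match > replace > insert > delete,
then listing the resulting alignment 'eace' -> 'bacd' left to right:
  Step 1: replace e->b
  Step 2: keep 'a'
  Step 3: keep 'c'
  Step 4: replace e->d
Total insertions: 0

0


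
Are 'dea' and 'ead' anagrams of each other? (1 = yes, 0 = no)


Sort characters of 'dea': 'ade'
Sort characters of 'ead': 'ade'
Sorted forms match -> they ARE anagrams
Result: 1

1


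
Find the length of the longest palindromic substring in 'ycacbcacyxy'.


Scanning 'ycacbcacyxy' for palindromic substrings.
Substring at positions 0-8: 'ycacbcacy'.
Check: reverse('ycacbcacy') = 'ycacbcacy' -> palindrome confirmed.
Neighbouring characters ('-' / 'x') break symmetry, so it cannot extend further.
No longer palindromic substring exists; longest length = 9

9


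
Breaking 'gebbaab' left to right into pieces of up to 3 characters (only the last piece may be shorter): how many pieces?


'gebbaab' has 7 characters.
Chunking with max size 3:
  Chunk 1: 'geb' (positions 0-2)
  Chunk 2: 'baa' (positions 3-5)
  Chunk 3: 'b' (positions 6-6)
Total chunks: ceil(7 / 3) = 3

3


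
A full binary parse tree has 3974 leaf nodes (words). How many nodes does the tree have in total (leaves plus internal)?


Leaf nodes (terminals): 3974
Internal nodes = n - 1 = 3974 - 1 = 3973
Total = leaves + internal = 3974 + 3973 = 7947

7947


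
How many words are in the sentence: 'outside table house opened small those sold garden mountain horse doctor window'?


Counting words by splitting on spaces:
  Word 1: 'outside'
  Word 2: 'table'
  Word 3: 'house'
  Word 4: 'opened'
  Word 5: 'small'
  Word 6: 'those'
  Word 7: 'sold'
  Word 8: 'garden'
  Word 9: 'mountain'
  Word 10: 'horse'
  Word 11: 'doctor'
  Word 12: 'window'
Total words: 12

12


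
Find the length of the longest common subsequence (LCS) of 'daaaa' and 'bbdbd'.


DP table for LCS of 'daaaa' and 'bbdbd':
       b  b  d  b  d
    0  0  0  0  0  0
  d 0  0  0  1  1  1
  a 0  0  0  1  1  1
  a 0  0  0  1  1  1
  a 0  0  0  1  1  1
  a 0  0  0  1  1  1
LCS: 'd'
LCS length = 1

1


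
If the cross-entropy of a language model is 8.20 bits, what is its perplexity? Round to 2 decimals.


Perplexity formula: PP = 2^H
H = 8.20
PP = 2^8.20
Decompose: 2^8.20 = 2^8 * 2^0.20
2^8 = 256, 2^0.20 ~ 1.1486984
PP ~ 256 * 1.1486984 = 294.0667904
Rounded to 2 decimals: 294.07

294.07


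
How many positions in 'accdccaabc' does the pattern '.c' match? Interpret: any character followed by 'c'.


Pattern: .c means any character followed by 'c'.
Scanning 'accdccaabc' position-by-position:
  Pos 0: window 'ac' -> MATCH
  Pos 1: window 'cc' -> MATCH
  Pos 2: window 'cd' -> no
  Pos 3: window 'dc' -> MATCH
  Pos 4: window 'cc' -> MATCH
  Pos 5: window 'ca' -> no
  Pos 6: window 'aa' -> no
  Pos 7: window 'ab' -> no
  Pos 8: window 'bc' -> MATCH
  Pos 9: window 'c' -> no
Total matches: 5

5


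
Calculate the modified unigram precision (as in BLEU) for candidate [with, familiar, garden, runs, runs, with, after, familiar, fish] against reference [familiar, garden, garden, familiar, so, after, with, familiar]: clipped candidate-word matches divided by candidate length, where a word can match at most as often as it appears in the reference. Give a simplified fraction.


Reference word counts: {'after': 1, 'familiar': 3, 'garden': 2, 'so': 1, 'with': 1}
Checking each candidate word (with clipping):
  'with' -> in reference (ref count 1, used 1/1) -> match (matches: 1)
  'familiar' -> in reference (ref count 3, used 1/3) -> match (matches: 2)
  'garden' -> in reference (ref count 2, used 1/2) -> match (matches: 3)
  'runs' -> not in reference -> no match (matches: 3)
  'runs' -> not in reference -> no match (matches: 3)
  'with' -> ref count 1 already used up (1/1) -> clipped, no match (matches: 3)
  'after' -> in reference (ref count 1, used 1/1) -> match (matches: 4)
  'familiar' -> in reference (ref count 3, used 2/3) -> match (matches: 5)
  'fish' -> not in reference -> no match (matches: 5)
Clipped matches: 5, Candidate length: 9
Precision = 5/9

5/9


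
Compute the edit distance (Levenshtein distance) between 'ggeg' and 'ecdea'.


Building DP table for s1='ggeg' (len 4) and s2='ecdea' (len 5):
       e  c  d  e  a
    0  1  2  3  4  5
  g 1  1  2  3  4  5
  g 2  2  2  3  4  5
  e 3  2  3  3  3  4
  g 4  3  3  4  4  4
Edit distance = dp[4][5] = 4

4


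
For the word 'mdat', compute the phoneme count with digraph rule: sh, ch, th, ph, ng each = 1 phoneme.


Parsing 'mdat' greedily, digraphs first:
  'm' -> consonant phoneme (phonemes so far: 1)
  'd' -> consonant phoneme (phonemes so far: 2)
  'a' -> vowel phoneme (phonemes so far: 3)
  't' -> consonant phoneme (phonemes so far: 4)
Total phonemes: 4

4


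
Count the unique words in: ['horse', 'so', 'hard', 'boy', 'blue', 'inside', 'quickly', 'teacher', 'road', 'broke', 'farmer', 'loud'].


Listing all tokens and tracking unique types:
  Token 1: 'horse' -> NEW (unique so far: 1)
  Token 2: 'so' -> NEW (unique so far: 2)
  Token 3: 'hard' -> NEW (unique so far: 3)
  Token 4: 'boy' -> NEW (unique so far: 4)
  Token 5: 'blue' -> NEW (unique so far: 5)
  Token 6: 'inside' -> NEW (unique so far: 6)
  Token 7: 'quickly' -> NEW (unique so far: 7)
  Token 8: 'teacher' -> NEW (unique so far: 8)
  Token 9: 'road' -> NEW (unique so far: 9)
  Token 10: 'broke' -> NEW (unique so far: 10)
  Token 11: 'farmer' -> NEW (unique so far: 11)
  Token 12: 'loud' -> NEW (unique so far: 12)
Unique types: ('blue', 'boy', 'broke', 'farmer', 'hard', 'horse', 'inside', 'loud', 'quickly', 'road', 'so', 'teacher')
Vocabulary size: 12

12


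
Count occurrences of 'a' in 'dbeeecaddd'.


Scanning 'dbeeecaddd' for 'a':
  Position 6: 'a' -> MATCH (count: 1)
Total occurrences of 'a': 1

1


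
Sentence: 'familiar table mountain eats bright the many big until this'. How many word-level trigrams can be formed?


Word trigrams from [10] words:
  Trigram 1: (familiar table mountain)
  Trigram 2: (table mountain eats)
  Trigram 3: (mountain eats bright)
  Trigram 4: (eats bright the)
  Trigram 5: (bright the many)
  Trigram 6: (the many big)
  Trigram 7: (many big until)
  Trigram 8: (big until this)
Total word trigrams: 10 - 2 = 8

8


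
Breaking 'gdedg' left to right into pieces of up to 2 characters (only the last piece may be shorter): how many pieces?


'gdedg' has 5 characters.
Chunking with max size 2:
  Chunk 1: 'gd' (positions 0-1)
  Chunk 2: 'ed' (positions 2-3)
  Chunk 3: 'g' (positions 4-4)
Total chunks: ceil(5 / 2) = 3

3


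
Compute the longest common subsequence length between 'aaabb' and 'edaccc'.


DP table for LCS of 'aaabb' and 'edaccc':
       e  d  a  c  c  c
    0  0  0  0  0  0  0
  a 0  0  0  1  1  1  1
  a 0  0  0  1  1  1  1
  a 0  0  0  1  1  1  1
  b 0  0  0  1  1  1  1
  b 0  0  0  1  1  1  1
LCS: 'a'
LCS length = 1

1


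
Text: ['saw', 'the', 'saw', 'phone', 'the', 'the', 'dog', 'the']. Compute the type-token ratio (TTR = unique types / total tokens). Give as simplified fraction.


Tokens: 8
Unique types: ('dog', 'phone', 'saw', 'the') = 4
TTR = 4/8
Simplify: divide both by 4 -> 1/2
TTR = 1/2

1/2


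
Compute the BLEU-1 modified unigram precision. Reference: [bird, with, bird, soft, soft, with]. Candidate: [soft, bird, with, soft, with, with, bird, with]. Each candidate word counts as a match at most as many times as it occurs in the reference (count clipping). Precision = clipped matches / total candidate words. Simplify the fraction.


Reference word counts: {'bird': 2, 'soft': 2, 'with': 2}
Checking each candidate word (with clipping):
  'soft' -> in reference (ref count 2, used 1/2) -> match (matches: 1)
  'bird' -> in reference (ref count 2, used 1/2) -> match (matches: 2)
  'with' -> in reference (ref count 2, used 1/2) -> match (matches: 3)
  'soft' -> in reference (ref count 2, used 2/2) -> match (matches: 4)
  'with' -> in reference (ref count 2, used 2/2) -> match (matches: 5)
  'with' -> ref count 2 already used up (2/2) -> clipped, no match (matches: 5)
  'bird' -> in reference (ref count 2, used 2/2) -> match (matches: 6)
  'with' -> ref count 2 already used up (2/2) -> clipped, no match (matches: 6)
Clipped matches: 6, Candidate length: 8
Precision = 6/8 = 3/4

3/4


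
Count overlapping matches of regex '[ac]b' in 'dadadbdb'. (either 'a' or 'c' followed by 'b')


Pattern: [ac]b means either 'a' or 'c' followed by 'b'.
Scanning 'dadadbdb' position-by-position:
  Pos 0: window 'da' -> no
  Pos 1: window 'ad' -> no
  Pos 2: window 'da' -> no
  Pos 3: window 'ad' -> no
  Pos 4: window 'db' -> no
  Pos 5: window 'bd' -> no
  Pos 6: window 'db' -> no
  Pos 7: window 'b' -> no
Total matches: 0

0


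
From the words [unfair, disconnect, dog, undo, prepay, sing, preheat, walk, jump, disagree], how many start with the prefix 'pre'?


Checking each word for prefix 'pre':
  'unfair' -> no (count: 0)
  'disconnect' -> no (count: 0)
  'dog' -> no (count: 0)
  'undo' -> no (count: 0)
  'prepay' -> YES, starts with 'pre' (count: 1)
  'sing' -> no (count: 1)
  'preheat' -> YES, starts with 'pre' (count: 2)
  'walk' -> no (count: 2)
  'jump' -> no (count: 2)
  'disagree' -> no (count: 2)
Total with prefix 'pre': 2

2


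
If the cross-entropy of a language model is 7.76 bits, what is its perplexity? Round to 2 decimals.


Perplexity formula: PP = 2^H
H = 7.76
PP = 2^7.76
Decompose: 2^7.76 = 2^7 * 2^0.76
2^7 = 128, 2^0.76 ~ 1.6934906
PP ~ 128 * 1.6934906 = 216.7667968
Rounded to 2 decimals: 216.77

216.77


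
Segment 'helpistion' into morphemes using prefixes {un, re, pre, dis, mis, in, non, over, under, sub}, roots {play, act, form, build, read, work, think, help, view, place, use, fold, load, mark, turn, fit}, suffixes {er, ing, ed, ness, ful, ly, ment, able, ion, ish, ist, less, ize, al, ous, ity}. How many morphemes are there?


Segmenting 'helpistion' against the inventory:
  'help' -> root (morpheme 1)
  'ist' -> suffix (morpheme 2)
  'ion' -> suffix (morpheme 3)
Total morphemes: 3

3


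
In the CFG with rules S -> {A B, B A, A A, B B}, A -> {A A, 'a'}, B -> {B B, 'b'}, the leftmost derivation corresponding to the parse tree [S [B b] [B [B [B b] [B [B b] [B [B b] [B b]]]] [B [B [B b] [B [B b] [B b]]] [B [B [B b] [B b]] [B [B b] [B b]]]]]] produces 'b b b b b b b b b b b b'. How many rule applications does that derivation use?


Every bracketed nonterminal node [X ...] in the tree is produced by exactly one rule application.
Reading the tree off as a leftmost derivation:
  Step 1: S  =>  B B   (applied S -> B B)
  Step 2: B B  =>  b B   (applied B -> b)
  Step 3: b B  =>  b B B   (applied B -> B B)
  Step 4: b B B  =>  b B B B   (applied B -> B B)
  Step 5: b B B B  =>  b b B B   (applied B -> b)
  Step 6: b b B B  =>  b b B B B   (applied B -> B B)
  Step 7: b b B B B  =>  b b b B B   (applied B -> b)
  Step 8: b b b B B  =>  b b b B B B   (applied B -> B B)
  Step 9: b b b B B B  =>  b b b b B B   (applied B -> b)
  Step 10: b b b b B B  =>  b b b b b B   (applied B -> b)
  Step 11: b b b b b B  =>  b b b b b B B   (applied B -> B B)
  Step 12: b b b b b B B  =>  b b b b b B B B   (applied B -> B B)
  Step 13: b b b b b B B B  =>  b b b b b b B B   (applied B -> b)
  Step 14: b b b b b b B B  =>  b b b b b b B B B   (applied B -> B B)
  Step 15: b b b b b b B B B  =>  b b b b b b b B B   (applied B -> b)
  Step 16: b b b b b b b B B  =>  b b b b b b b b B   (applied B -> b)
  Step 17: b b b b b b b b B  =>  b b b b b b b b B B   (applied B -> B B)
  Step 18: b b b b b b b b B B  =>  b b b b b b b b B B B   (applied B -> B B)
  Step 19: b b b b b b b b B B B  =>  b b b b b b b b b B B   (applied B -> b)
  Step 20: b b b b b b b b b B B  =>  b b b b b b b b b b B   (applied B -> b)
  Step 21: b b b b b b b b b b B  =>  b b b b b b b b b b B B   (applied B -> B B)
  Step 22: b b b b b b b b b b B B  =>  b b b b b b b b b b b B   (applied B -> b)
  Step 23: b b b b b b b b b b b B  =>  b b b b b b b b b b b b   (applied B -> b)
Final yield: b b b b b b b b b b b b
Total rewrite steps: 23

23


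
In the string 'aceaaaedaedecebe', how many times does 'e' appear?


Scanning 'aceaaaedaedecebe' for 'e':
  Position 2: 'e' -> MATCH (count: 1)
  Position 6: 'e' -> MATCH (count: 2)
  Position 9: 'e' -> MATCH (count: 3)
  Position 11: 'e' -> MATCH (count: 4)
  Position 13: 'e' -> MATCH (count: 5)
  Position 15: 'e' -> MATCH (count: 6)
Total occurrences of 'e': 6

6


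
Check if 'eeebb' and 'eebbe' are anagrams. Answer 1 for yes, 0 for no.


Sort characters of 'eeebb': 'bbeee'
Sort characters of 'eebbe': 'bbeee'
Sorted forms match -> they ARE anagrams
Result: 1

1


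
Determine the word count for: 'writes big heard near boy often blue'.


Counting words by splitting on spaces:
  Word 1: 'writes'
  Word 2: 'big'
  Word 3: 'heard'
  Word 4: 'near'
  Word 5: 'boy'
  Word 6: 'often'
  Word 7: 'blue'
Total words: 7

7


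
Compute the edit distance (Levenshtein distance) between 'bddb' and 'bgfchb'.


Building DP table for s1='bddb' (len 4) and s2='bgfchb' (len 6):
       b  g  f  c  h  b
    0  1  2  3  4  5  6
  b 1  0  1  2  3  4  5
  d 2  1  1  2  3  4  5
  d 3  2  2  2  3  4  5
  b 4  3  3  3  3  4  4
Edit distance = dp[4][6] = 4

4


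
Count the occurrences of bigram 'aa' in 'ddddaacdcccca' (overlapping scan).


Scanning 'ddddaacdcccca' for bigram 'aa':
  Position 0: 'dd' -> no
  Position 1: 'dd' -> no
  Position 2: 'dd' -> no
  Position 3: 'da' -> no
  Position 4: 'aa' -> MATCH
  Position 5: 'ac' -> no
  Position 6: 'cd' -> no
  Position 7: 'dc' -> no
  Position 8: 'cc' -> no
  Position 9: 'cc' -> no
  Position 10: 'cc' -> no
  Position 11: 'ca' -> no
Total matches: 1

1


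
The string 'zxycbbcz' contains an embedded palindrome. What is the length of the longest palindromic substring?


Scanning 'zxycbbcz' for palindromic substrings.
Substring at positions 3-6: 'cbbc'.
Check: reverse('cbbc') = 'cbbc' -> palindrome confirmed.
Neighbouring characters ('y' / 'z') break symmetry, so it cannot extend further.
No longer palindromic substring exists; longest length = 4

4


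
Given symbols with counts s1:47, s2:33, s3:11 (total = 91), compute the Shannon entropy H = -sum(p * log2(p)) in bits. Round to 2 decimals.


Computing entropy H = -sum(p_i * log2(p_i)):
  s1: p = 47/91 = 0.5165, -p*log2(p) = 0.4923
  s2: p = 33/91 = 0.3626, -p*log2(p) = 0.5307
  s3: p = 11/91 = 0.1209, -p*log2(p) = 0.3685
H = sum of terms = 1.3915
Rounded to 2 decimals: 1.39

1.39


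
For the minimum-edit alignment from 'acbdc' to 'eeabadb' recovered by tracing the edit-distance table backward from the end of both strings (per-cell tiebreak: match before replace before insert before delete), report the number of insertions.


Edit distance = 5. Backtracking from cell (5, 7) with preference match > replace > insert > delete,
then listing the resulting alignment 'acbdc' -> 'eeabadb' left to right:
  Step 1: insert 'e' [insertion #1]
  Step 2: insert 'e' [insertion #2]
  Step 3: keep 'a'
  Step 4: replace c->b
  Step 5: replace b->a
  Step 6: keep 'd'
  Step 7: replace c->b
Total insertions: 2

2


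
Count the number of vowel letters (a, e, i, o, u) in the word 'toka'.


Scanning each character of 'toka':
  Position 1: 't' -> consonant (running count: 0)
  Position 2: 'o' -> vowel (running count: 1)
  Position 3: 'k' -> consonant (running count: 1)
  Position 4: 'a' -> vowel (running count: 2)
Total vowels: 2

2


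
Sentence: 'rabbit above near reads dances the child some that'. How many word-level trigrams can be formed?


Word trigrams from [9] words:
  Trigram 1: (rabbit above near)
  Trigram 2: (above near reads)
  Trigram 3: (near reads dances)
  Trigram 4: (reads dances the)
  Trigram 5: (dances the child)
  Trigram 6: (the child some)
  Trigram 7: (child some that)
Total word trigrams: 9 - 2 = 7

7


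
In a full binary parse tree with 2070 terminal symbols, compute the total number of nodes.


Leaf nodes (terminals): 2070
Internal nodes = n - 1 = 2070 - 1 = 2069
Total = leaves + internal = 2070 + 2069 = 4139

4139


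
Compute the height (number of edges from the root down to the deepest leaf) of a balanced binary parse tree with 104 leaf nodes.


In a balanced binary tree with n leaves the deepest leaf is ceil(log2(n)) edges below the root.
log2(104) = 6.7004
ceil(6.7004) = 7
height (edges) = 7

7


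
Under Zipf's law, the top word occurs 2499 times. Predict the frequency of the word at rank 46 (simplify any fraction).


Zipf's law: freq(rank) = f1 / rank
f1 = 2499, rank = 46
freq = 2499 / 46
GCD(2499, 46) = 1
Simplified: 2499/46

2499/46


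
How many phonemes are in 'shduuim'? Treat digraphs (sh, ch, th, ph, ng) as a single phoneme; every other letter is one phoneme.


Parsing 'shduuim' greedily, digraphs first:
  'sh' -> digraph (1 consonant phoneme) (phonemes so far: 1)
  'd' -> consonant phoneme (phonemes so far: 2)
  'u' -> vowel phoneme (phonemes so far: 3)
  'u' -> vowel phoneme (phonemes so far: 4)
  'i' -> vowel phoneme (phonemes so far: 5)
  'm' -> consonant phoneme (phonemes so far: 6)
Total phonemes: 6

6


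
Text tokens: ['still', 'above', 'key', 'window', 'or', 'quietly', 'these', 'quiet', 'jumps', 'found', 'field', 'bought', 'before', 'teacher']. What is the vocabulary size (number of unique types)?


Listing all tokens and tracking unique types:
  Token 1: 'still' -> NEW (unique so far: 1)
  Token 2: 'above' -> NEW (unique so far: 2)
  Token 3: 'key' -> NEW (unique so far: 3)
  Token 4: 'window' -> NEW (unique so far: 4)
  Token 5: 'or' -> NEW (unique so far: 5)
  Token 6: 'quietly' -> NEW (unique so far: 6)
  Token 7: 'these' -> NEW (unique so far: 7)
  Token 8: 'quiet' -> NEW (unique so far: 8)
  Token 9: 'jumps' -> NEW (unique so far: 9)
  Token 10: 'found' -> NEW (unique so far: 10)
  Token 11: 'field' -> NEW (unique so far: 11)
  Token 12: 'bought' -> NEW (unique so far: 12)
  Token 13: 'before' -> NEW (unique so far: 13)
  Token 14: 'teacher' -> NEW (unique so far: 14)
Unique types: ('above', 'before', 'bought', 'field', 'found', 'jumps', 'key', 'or', 'quiet', 'quietly', 'still', 'teacher', 'these', 'window')
Vocabulary size: 14

14


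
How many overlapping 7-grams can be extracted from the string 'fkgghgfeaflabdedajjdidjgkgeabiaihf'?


String 'fkgghgfeaflabdedajjdidjgkgeabiaihf' has length L = 34.
Number of overlapping n-grams = L - n + 1
Substituting: 34 - 7 + 1 = 28

28


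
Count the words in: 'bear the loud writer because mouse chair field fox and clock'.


Counting words by splitting on spaces:
  Word 1: 'bear'
  Word 2: 'the'
  Word 3: 'loud'
  Word 4: 'writer'
  Word 5: 'because'
  Word 6: 'mouse'
  Word 7: 'chair'
  Word 8: 'field'
  Word 9: 'fox'
  Word 10: 'and'
  Word 11: 'clock'
Total words: 11

11


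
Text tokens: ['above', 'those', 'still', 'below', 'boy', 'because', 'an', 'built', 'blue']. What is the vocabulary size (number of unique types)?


Listing all tokens and tracking unique types:
  Token 1: 'above' -> NEW (unique so far: 1)
  Token 2: 'those' -> NEW (unique so far: 2)
  Token 3: 'still' -> NEW (unique so far: 3)
  Token 4: 'below' -> NEW (unique so far: 4)
  Token 5: 'boy' -> NEW (unique so far: 5)
  Token 6: 'because' -> NEW (unique so far: 6)
  Token 7: 'an' -> NEW (unique so far: 7)
  Token 8: 'built' -> NEW (unique so far: 8)
  Token 9: 'blue' -> NEW (unique so far: 9)
Unique types: ('above', 'an', 'because', 'below', 'blue', 'boy', 'built', 'still', 'those')
Vocabulary size: 9

9
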